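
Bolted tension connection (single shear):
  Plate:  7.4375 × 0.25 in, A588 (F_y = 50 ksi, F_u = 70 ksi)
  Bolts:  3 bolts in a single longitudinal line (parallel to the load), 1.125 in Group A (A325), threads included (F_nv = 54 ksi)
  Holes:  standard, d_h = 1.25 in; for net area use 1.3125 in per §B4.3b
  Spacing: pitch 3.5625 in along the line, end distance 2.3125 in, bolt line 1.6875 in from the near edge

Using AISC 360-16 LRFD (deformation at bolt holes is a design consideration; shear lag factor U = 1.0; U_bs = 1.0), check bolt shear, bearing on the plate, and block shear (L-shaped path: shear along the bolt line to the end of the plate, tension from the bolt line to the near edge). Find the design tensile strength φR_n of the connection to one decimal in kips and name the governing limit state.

62.0 kips (block shear governs)

Bolt shear: A_b = π(1.125)²/4 = 0.99402 in². φR_n = 0.75 × 54 × 0.99402 × 3 × 1 = 120.8 kips.
Bearing (0.25 in plate, F_u = 70 ksi): end bolts L_c = 2.3125 − 1.25/2 = 1.6875, R_n = min(1.2×1.6875×0.25×70, 2.4×1.125×0.25×70) = 35.438 kips/bolt; interior L_c = 3.5625 − 1.25 = 2.3125, R_n = 47.25 kips/bolt. φR_n = 0.75 × (1×35.438 + 2×47.25) = 97.5 kips.
Block shear: shear path 1×[2.3125+2×3.5625] = 1×9.4375 in, A_gv = 2.3594, A_nv = 1×(9.4375 − 2.5×1.3125)×0.25 = 1.5391 in²; tension to near edge: (1.6875 − 0.5×1.3125)×0.25 = 0.25781 in². R_n = min(0.6×70×1.5391, 0.6×50×2.3594) + 1.0×70×0.25781 = min(64.642, 70.782) + 18.047 = 82.689 kips. φR_n = 0.75 × 82.689 = 62.0 kips.
Governing: min(120.8, 97.5, 62.0) = 62.0 kips → block shear.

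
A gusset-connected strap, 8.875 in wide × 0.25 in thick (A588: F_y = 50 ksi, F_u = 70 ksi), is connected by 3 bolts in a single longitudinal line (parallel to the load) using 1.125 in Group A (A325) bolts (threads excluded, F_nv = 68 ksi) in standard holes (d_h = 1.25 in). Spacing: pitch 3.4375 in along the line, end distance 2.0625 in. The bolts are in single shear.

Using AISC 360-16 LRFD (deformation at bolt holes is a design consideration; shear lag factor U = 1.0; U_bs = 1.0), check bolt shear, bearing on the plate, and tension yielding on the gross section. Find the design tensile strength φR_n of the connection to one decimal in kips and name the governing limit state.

91.5 kips (bearing governs)

Bolt shear: A_b = π(1.125)²/4 = 0.99402 in². φR_n = 0.75 × 68 × 0.99402 × 3 × 1 = 152.1 kips.
Bearing (0.25 in plate, F_u = 70 ksi): end bolts L_c = 2.0625 − 1.25/2 = 1.4375, R_n = min(1.2×1.4375×0.25×70, 2.4×1.125×0.25×70) = 30.188 kips/bolt; interior L_c = 3.4375 − 1.25 = 2.1875, R_n = 45.938 kips/bolt. φR_n = 0.75 × (1×30.188 + 2×45.938) = 91.5 kips.
Tension yield (gross): A_g = 8.875×0.25 = 2.2188 in². φR_n = 0.90 × 50 × 2.2188 = 99.8 kips.
Governing: min(152.1, 91.5, 99.8) = 91.5 kips → bearing.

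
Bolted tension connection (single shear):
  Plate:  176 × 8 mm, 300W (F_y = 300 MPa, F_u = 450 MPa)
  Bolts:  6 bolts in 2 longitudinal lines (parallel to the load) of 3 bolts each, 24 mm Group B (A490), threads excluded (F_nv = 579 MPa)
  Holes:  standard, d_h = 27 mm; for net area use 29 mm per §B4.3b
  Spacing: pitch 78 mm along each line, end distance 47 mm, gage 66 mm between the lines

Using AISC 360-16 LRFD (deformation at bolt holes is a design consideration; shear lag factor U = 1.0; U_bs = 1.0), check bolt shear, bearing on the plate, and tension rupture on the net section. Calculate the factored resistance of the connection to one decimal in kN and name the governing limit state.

Bolt shear: A_b = π(24)²/4 = 452.39 mm². φR_n = 0.75 × 579 × 452.39 × 6 × 1 = 1178.7 kN.
Bearing (8 mm plate, F_u = 450 MPa): end bolts L_c = 47 − 27/2 = 33.5, R_n = min(1.2×33.5×8×450, 2.4×24×8×450) = 144.72 kN/bolt; interior L_c = 78 − 27 = 51, R_n = 207.36 kN/bolt. φR_n = 0.75 × (2×144.72 + 4×207.36) = 839.2 kN.
Tension rupture (net): A_n = (176 − 2×29)×8 = 944 mm² (U = 1.0, A_e = A_n). φR_n = 0.75 × 450 × 944 = 318.6 kN.
Governing: min(1178.7, 839.2, 318.6) = 318.6 kN → net-section rupture.

318.6 kN (net-section rupture governs)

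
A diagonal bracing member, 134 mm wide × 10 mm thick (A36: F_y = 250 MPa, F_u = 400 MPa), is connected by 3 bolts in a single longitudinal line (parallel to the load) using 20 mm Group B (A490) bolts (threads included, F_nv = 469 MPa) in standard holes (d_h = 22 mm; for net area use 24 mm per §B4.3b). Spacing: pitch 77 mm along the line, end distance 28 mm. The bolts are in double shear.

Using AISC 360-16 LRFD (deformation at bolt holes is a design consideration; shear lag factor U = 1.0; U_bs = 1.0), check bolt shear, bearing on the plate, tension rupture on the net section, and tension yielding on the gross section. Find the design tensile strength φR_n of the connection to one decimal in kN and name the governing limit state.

301.5 kN (gross-section yield governs)

Bolt shear: A_b = π(20)²/4 = 314.16 mm². φR_n = 0.75 × 469 × 314.16 × 3 × 2 = 663.0 kN.
Bearing (10 mm plate, F_u = 400 MPa): end bolts L_c = 28 − 22/2 = 17, R_n = min(1.2×17×10×400, 2.4×20×10×400) = 81.6 kN/bolt; interior L_c = 77 − 22 = 55, R_n = 192 kN/bolt. φR_n = 0.75 × (1×81.6 + 2×192) = 349.2 kN.
Tension rupture (net): A_n = (134 − 1×24)×10 = 1100 mm² (U = 1.0, A_e = A_n). φR_n = 0.75 × 400 × 1100 = 330.0 kN.
Tension yield (gross): A_g = 134×10 = 1340 mm². φR_n = 0.90 × 250 × 1340 = 301.5 kN.
Governing: min(663.0, 349.2, 330.0, 301.5) = 301.5 kN → gross-section yield.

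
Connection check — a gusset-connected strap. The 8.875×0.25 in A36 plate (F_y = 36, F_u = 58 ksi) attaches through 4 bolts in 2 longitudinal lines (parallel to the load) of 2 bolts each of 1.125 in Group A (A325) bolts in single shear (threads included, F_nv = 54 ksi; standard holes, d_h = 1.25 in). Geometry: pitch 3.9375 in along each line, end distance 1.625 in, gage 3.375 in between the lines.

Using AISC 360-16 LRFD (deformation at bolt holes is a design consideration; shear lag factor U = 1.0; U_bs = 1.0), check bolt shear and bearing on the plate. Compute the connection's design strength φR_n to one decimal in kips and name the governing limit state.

84.8 kips (bearing governs)

Bolt shear: A_b = π(1.125)²/4 = 0.99402 in². φR_n = 0.75 × 54 × 0.99402 × 4 × 1 = 161.0 kips.
Bearing (0.25 in plate, F_u = 58 ksi): end bolts L_c = 1.625 − 1.25/2 = 1, R_n = min(1.2×1×0.25×58, 2.4×1.125×0.25×58) = 17.4 kips/bolt; interior L_c = 3.9375 − 1.25 = 2.6875, R_n = 39.15 kips/bolt. φR_n = 0.75 × (2×17.4 + 2×39.15) = 84.8 kips.
Governing: min(161.0, 84.8) = 84.8 kips → bearing.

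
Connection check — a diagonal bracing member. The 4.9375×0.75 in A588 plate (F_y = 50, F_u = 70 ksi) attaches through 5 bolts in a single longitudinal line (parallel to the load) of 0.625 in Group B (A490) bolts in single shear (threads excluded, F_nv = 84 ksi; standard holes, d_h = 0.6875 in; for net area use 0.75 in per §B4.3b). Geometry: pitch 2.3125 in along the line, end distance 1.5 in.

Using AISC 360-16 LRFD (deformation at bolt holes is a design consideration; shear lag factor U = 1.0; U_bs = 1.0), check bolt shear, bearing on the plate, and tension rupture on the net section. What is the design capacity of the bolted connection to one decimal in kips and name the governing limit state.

Bolt shear: A_b = π(0.625)²/4 = 0.3068 in². φR_n = 0.75 × 84 × 0.3068 × 5 × 1 = 96.6 kips.
Bearing (0.75 in plate, F_u = 70 ksi): end bolts L_c = 1.5 − 0.6875/2 = 1.15625, R_n = min(1.2×1.15625×0.75×70, 2.4×0.625×0.75×70) = 72.844 kips/bolt; interior L_c = 2.3125 − 0.6875 = 1.625, R_n = 78.75 kips/bolt. φR_n = 0.75 × (1×72.844 + 4×78.75) = 290.9 kips.
Tension rupture (net): A_n = (4.9375 − 1×0.75)×0.75 = 3.1406 in² (U = 1.0, A_e = A_n). φR_n = 0.75 × 70 × 3.1406 = 164.9 kips.
Governing: min(96.6, 290.9, 164.9) = 96.6 kips → bolt shear.

96.6 kips (bolt shear governs)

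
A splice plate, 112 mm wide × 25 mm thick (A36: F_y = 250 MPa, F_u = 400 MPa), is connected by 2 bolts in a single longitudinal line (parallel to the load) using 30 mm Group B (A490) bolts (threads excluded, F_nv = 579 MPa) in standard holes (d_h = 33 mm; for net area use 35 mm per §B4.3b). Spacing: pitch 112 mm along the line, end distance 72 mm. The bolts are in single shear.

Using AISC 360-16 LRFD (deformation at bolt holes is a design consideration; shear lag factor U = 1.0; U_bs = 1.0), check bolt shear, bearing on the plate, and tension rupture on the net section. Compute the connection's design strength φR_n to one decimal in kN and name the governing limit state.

Bolt shear: A_b = π(30)²/4 = 706.86 mm². φR_n = 0.75 × 579 × 706.86 × 2 × 1 = 613.9 kN.
Bearing (25 mm plate, F_u = 400 MPa): end bolts L_c = 72 − 33/2 = 55.5, R_n = min(1.2×55.5×25×400, 2.4×30×25×400) = 666 kN/bolt; interior L_c = 112 − 33 = 79, R_n = 720 kN/bolt. φR_n = 0.75 × (1×666 + 1×720) = 1039.5 kN.
Tension rupture (net): A_n = (112 − 1×35)×25 = 1925 mm² (U = 1.0, A_e = A_n). φR_n = 0.75 × 400 × 1925 = 577.5 kN.
Governing: min(613.9, 1039.5, 577.5) = 577.5 kN → net-section rupture.

577.5 kN (net-section rupture governs)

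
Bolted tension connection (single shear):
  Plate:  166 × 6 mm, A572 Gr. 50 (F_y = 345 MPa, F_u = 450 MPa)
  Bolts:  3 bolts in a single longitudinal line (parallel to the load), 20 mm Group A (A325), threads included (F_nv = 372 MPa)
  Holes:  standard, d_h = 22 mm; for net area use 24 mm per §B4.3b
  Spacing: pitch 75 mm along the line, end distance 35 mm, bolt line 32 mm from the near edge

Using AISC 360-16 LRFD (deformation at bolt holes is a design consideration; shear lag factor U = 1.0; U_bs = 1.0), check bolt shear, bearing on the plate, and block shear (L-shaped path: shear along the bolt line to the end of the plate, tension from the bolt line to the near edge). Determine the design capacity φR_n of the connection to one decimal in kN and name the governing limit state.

Bolt shear: A_b = π(20)²/4 = 314.16 mm². φR_n = 0.75 × 372 × 314.16 × 3 × 1 = 263.0 kN.
Bearing (6 mm plate, F_u = 450 MPa): end bolts L_c = 35 − 22/2 = 24, R_n = min(1.2×24×6×450, 2.4×20×6×450) = 77.76 kN/bolt; interior L_c = 75 − 22 = 53, R_n = 129.6 kN/bolt. φR_n = 0.75 × (1×77.76 + 2×129.6) = 252.7 kN.
Block shear: shear path 1×[35+2×75] = 1×185 mm, A_gv = 1110, A_nv = 1×(185 − 2.5×24)×6 = 750 mm²; tension to near edge: (32 − 0.5×24)×6 = 120 mm². R_n = min(0.6×450×750, 0.6×345×1110) + 1.0×450×120 = min(202.5, 229.77) + 54 = 256.5 kN. φR_n = 0.75 × 256.5 = 192.4 kN.
Governing: min(263.0, 252.7, 192.4) = 192.4 kN → block shear.

192.4 kN (block shear governs)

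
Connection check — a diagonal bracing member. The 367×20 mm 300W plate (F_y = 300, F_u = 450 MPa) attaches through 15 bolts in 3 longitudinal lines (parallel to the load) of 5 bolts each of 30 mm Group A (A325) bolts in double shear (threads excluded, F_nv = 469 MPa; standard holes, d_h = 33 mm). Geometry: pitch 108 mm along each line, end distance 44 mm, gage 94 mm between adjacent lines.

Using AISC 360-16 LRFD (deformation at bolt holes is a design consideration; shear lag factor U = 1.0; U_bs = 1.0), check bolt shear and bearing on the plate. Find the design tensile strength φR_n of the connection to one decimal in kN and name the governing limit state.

6500.3 kN (bearing governs)

Bolt shear: A_b = π(30)²/4 = 706.86 mm². φR_n = 0.75 × 469 × 706.86 × 15 × 2 = 7459.1 kN.
Bearing (20 mm plate, F_u = 450 MPa): end bolts L_c = 44 − 33/2 = 27.5, R_n = min(1.2×27.5×20×450, 2.4×30×20×450) = 297 kN/bolt; interior L_c = 108 − 33 = 75, R_n = 648 kN/bolt. φR_n = 0.75 × (3×297 + 12×648) = 6500.3 kN.
Governing: min(7459.1, 6500.3) = 6500.3 kN → bearing.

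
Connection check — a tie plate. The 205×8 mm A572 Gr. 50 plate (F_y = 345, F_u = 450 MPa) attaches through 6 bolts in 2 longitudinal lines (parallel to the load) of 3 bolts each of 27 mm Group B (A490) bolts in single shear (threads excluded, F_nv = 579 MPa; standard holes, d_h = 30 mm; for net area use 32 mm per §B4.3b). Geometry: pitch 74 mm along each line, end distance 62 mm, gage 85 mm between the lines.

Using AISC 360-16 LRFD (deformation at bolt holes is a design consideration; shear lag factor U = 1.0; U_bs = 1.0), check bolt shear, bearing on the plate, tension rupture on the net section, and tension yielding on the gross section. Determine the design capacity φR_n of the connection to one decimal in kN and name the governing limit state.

Bolt shear: A_b = π(27)²/4 = 572.56 mm². φR_n = 0.75 × 579 × 572.56 × 6 × 1 = 1491.8 kN.
Bearing (8 mm plate, F_u = 450 MPa): end bolts L_c = 62 − 30/2 = 47, R_n = min(1.2×47×8×450, 2.4×27×8×450) = 203.04 kN/bolt; interior L_c = 74 − 30 = 44, R_n = 190.08 kN/bolt. φR_n = 0.75 × (2×203.04 + 4×190.08) = 874.8 kN.
Tension rupture (net): A_n = (205 − 2×32)×8 = 1128 mm² (U = 1.0, A_e = A_n). φR_n = 0.75 × 450 × 1128 = 380.7 kN.
Tension yield (gross): A_g = 205×8 = 1640 mm². φR_n = 0.90 × 345 × 1640 = 509.2 kN.
Governing: min(1491.8, 874.8, 380.7, 509.2) = 380.7 kN → net-section rupture.

380.7 kN (net-section rupture governs)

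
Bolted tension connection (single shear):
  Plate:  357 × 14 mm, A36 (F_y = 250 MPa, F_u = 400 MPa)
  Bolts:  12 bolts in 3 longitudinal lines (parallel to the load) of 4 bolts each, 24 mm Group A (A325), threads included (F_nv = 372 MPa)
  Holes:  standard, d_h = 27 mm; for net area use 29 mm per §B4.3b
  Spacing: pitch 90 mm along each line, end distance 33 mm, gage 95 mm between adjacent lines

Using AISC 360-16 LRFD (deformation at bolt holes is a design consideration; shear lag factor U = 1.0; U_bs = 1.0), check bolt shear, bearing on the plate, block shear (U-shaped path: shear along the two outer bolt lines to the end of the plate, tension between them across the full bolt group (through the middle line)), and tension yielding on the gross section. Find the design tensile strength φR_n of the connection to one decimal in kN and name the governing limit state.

1124.6 kN (gross-section yield governs)

Bolt shear: A_b = π(24)²/4 = 452.39 mm². φR_n = 0.75 × 372 × 452.39 × 12 × 1 = 1514.6 kN.
Bearing (14 mm plate, F_u = 400 MPa): end bolts L_c = 33 − 27/2 = 19.5, R_n = min(1.2×19.5×14×400, 2.4×24×14×400) = 131.04 kN/bolt; interior L_c = 90 − 27 = 63, R_n = 322.56 kN/bolt. φR_n = 0.75 × (3×131.04 + 9×322.56) = 2472.1 kN.
Block shear: shear path 2×[33+3×90] = 2×303 mm, A_gv = 8484, A_nv = 2×(303 − 3.5×29)×14 = 5642 mm²; tension across gage: (190 − 2×29)×14 = 1848 mm². R_n = min(0.6×400×5642, 0.6×250×8484) + 1.0×400×1848 = min(1354.1, 1272.6) + 739.2 = 2011.8 kN. φR_n = 0.75 × 2011.8 = 1508.9 kN.
Tension yield (gross): A_g = 357×14 = 4998 mm². φR_n = 0.90 × 250 × 4998 = 1124.6 kN.
Governing: min(1514.6, 2472.1, 1508.9, 1124.6) = 1124.6 kN → gross-section yield.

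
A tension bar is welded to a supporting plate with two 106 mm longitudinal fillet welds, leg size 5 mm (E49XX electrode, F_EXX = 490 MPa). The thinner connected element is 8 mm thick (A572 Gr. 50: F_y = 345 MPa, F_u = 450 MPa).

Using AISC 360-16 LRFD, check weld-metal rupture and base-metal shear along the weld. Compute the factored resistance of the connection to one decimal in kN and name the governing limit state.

Weld metal: throat = 0.707×5 = 3.535 mm, L = 2×106 = 212 mm. φR_n = 0.75 × 0.6 × 490 × 3.535 × 212 = 165.2 kN.
Base metal shear (8 mm plate): yield φR_n = 1.0×0.6×345×8×212 = 351.1 kN; rupture φR_n = 0.75×0.6×450×8×212 = 343.4 kN; take 343.4 kN (rupture).
Governing: min(165.2, 343.4) = 165.2 kN → weld metal.

165.2 kN (weld metal governs)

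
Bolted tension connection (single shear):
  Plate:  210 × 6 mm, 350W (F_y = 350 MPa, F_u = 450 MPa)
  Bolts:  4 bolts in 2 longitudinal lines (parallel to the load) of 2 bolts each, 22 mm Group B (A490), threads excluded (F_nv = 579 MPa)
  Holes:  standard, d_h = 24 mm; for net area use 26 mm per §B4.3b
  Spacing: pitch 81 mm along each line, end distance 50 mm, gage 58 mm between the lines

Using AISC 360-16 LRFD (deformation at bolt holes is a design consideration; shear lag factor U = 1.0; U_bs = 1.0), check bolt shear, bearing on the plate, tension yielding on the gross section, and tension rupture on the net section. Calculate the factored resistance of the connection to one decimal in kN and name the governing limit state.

320.0 kN (net-section rupture governs)

Bolt shear: A_b = π(22)²/4 = 380.13 mm². φR_n = 0.75 × 579 × 380.13 × 4 × 1 = 660.3 kN.
Bearing (6 mm plate, F_u = 450 MPa): end bolts L_c = 50 − 24/2 = 38, R_n = min(1.2×38×6×450, 2.4×22×6×450) = 123.12 kN/bolt; interior L_c = 81 − 24 = 57, R_n = 142.56 kN/bolt. φR_n = 0.75 × (2×123.12 + 2×142.56) = 398.5 kN.
Tension yield (gross): A_g = 210×6 = 1260 mm². φR_n = 0.90 × 350 × 1260 = 396.9 kN.
Tension rupture (net): A_n = (210 − 2×26)×6 = 948 mm² (U = 1.0, A_e = A_n). φR_n = 0.75 × 450 × 948 = 320.0 kN.
Governing: min(660.3, 398.5, 396.9, 320.0) = 320.0 kN → net-section rupture.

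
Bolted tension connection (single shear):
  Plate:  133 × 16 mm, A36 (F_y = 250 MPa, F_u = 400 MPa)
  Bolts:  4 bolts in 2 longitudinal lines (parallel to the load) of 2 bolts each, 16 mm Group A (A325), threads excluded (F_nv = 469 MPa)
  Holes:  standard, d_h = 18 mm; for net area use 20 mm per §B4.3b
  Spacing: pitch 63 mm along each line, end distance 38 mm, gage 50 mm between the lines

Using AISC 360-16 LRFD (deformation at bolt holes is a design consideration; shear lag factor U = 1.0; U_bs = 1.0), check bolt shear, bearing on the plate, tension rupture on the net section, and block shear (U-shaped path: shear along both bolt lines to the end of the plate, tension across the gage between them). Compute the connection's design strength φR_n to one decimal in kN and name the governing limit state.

282.9 kN (bolt shear governs)

Bolt shear: A_b = π(16)²/4 = 201.06 mm². φR_n = 0.75 × 469 × 201.06 × 4 × 1 = 282.9 kN.
Bearing (16 mm plate, F_u = 400 MPa): end bolts L_c = 38 − 18/2 = 29, R_n = min(1.2×29×16×400, 2.4×16×16×400) = 222.72 kN/bolt; interior L_c = 63 − 18 = 45, R_n = 245.76 kN/bolt. φR_n = 0.75 × (2×222.72 + 2×245.76) = 702.7 kN.
Tension rupture (net): A_n = (133 − 2×20)×16 = 1488 mm² (U = 1.0, A_e = A_n). φR_n = 0.75 × 400 × 1488 = 446.4 kN.
Block shear: shear path 2×[38+1×63] = 2×101 mm, A_gv = 3232, A_nv = 2×(101 − 1.5×20)×16 = 2272 mm²; tension across gage: (50 − 1×20)×16 = 480 mm². R_n = min(0.6×400×2272, 0.6×250×3232) + 1.0×400×480 = min(545.28, 484.8) + 192 = 676.8 kN. φR_n = 0.75 × 676.8 = 507.6 kN.
Governing: min(282.9, 702.7, 446.4, 507.6) = 282.9 kN → bolt shear.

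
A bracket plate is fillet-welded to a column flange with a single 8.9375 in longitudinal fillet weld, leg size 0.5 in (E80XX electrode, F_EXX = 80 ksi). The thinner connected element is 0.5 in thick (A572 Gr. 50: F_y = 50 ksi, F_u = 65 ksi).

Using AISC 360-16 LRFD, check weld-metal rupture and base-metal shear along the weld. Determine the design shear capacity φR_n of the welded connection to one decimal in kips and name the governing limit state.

Weld metal: throat = 0.707×0.5 = 0.3535 in, L = 8.9375 in. φR_n = 0.75 × 0.6 × 80 × 0.3535 × 8.9375 = 113.7 kips.
Base metal shear (0.5 in plate): yield φR_n = 1.0×0.6×50×0.5×8.9375 = 134.1 kips; rupture φR_n = 0.75×0.6×65×0.5×8.9375 = 130.7 kips; take 130.7 kips (rupture).
Governing: min(113.7, 130.7) = 113.7 kips → weld metal.

113.7 kips (weld metal governs)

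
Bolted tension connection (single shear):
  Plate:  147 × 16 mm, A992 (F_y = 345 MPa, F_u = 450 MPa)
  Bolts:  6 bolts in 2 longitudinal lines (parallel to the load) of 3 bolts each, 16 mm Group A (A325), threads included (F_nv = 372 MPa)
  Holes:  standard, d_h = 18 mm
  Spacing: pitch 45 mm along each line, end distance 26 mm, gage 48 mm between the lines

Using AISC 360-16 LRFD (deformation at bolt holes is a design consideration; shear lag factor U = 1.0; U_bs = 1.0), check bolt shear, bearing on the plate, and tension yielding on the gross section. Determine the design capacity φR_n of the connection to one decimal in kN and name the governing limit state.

Bolt shear: A_b = π(16)²/4 = 201.06 mm². φR_n = 0.75 × 372 × 201.06 × 6 × 1 = 336.6 kN.
Bearing (16 mm plate, F_u = 450 MPa): end bolts L_c = 26 − 18/2 = 17, R_n = min(1.2×17×16×450, 2.4×16×16×450) = 146.88 kN/bolt; interior L_c = 45 − 18 = 27, R_n = 233.28 kN/bolt. φR_n = 0.75 × (2×146.88 + 4×233.28) = 920.2 kN.
Tension yield (gross): A_g = 147×16 = 2352 mm². φR_n = 0.90 × 345 × 2352 = 730.3 kN.
Governing: min(336.6, 920.2, 730.3) = 336.6 kN → bolt shear.

336.6 kN (bolt shear governs)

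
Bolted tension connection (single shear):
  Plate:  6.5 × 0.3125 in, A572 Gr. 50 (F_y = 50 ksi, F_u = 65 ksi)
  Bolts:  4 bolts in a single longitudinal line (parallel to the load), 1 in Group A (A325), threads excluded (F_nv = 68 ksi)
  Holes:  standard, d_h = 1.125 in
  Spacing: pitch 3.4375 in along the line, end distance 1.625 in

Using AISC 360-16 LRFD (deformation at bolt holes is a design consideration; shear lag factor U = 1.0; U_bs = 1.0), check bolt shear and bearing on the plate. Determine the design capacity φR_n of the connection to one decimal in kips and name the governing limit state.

129.1 kips (bearing governs)

Bolt shear: A_b = π(1)²/4 = 0.7854 in². φR_n = 0.75 × 68 × 0.7854 × 4 × 1 = 160.2 kips.
Bearing (0.3125 in plate, F_u = 65 ksi): end bolts L_c = 1.625 − 1.125/2 = 1.0625, R_n = min(1.2×1.0625×0.3125×65, 2.4×1×0.3125×65) = 25.898 kips/bolt; interior L_c = 3.4375 − 1.125 = 2.3125, R_n = 48.75 kips/bolt. φR_n = 0.75 × (1×25.898 + 3×48.75) = 129.1 kips.
Governing: min(160.2, 129.1) = 129.1 kips → bearing.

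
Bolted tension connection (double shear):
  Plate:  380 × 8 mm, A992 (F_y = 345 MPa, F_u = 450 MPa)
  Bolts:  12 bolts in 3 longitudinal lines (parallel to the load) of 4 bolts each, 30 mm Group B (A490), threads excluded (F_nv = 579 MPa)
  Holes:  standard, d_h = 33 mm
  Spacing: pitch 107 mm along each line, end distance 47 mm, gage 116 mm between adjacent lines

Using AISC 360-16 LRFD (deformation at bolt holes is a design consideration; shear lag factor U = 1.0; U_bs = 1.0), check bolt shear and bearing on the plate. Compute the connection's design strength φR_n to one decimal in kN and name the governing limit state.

2046.1 kN (bearing governs)

Bolt shear: A_b = π(30)²/4 = 706.86 mm². φR_n = 0.75 × 579 × 706.86 × 12 × 2 = 7366.9 kN.
Bearing (8 mm plate, F_u = 450 MPa): end bolts L_c = 47 − 33/2 = 30.5, R_n = min(1.2×30.5×8×450, 2.4×30×8×450) = 131.76 kN/bolt; interior L_c = 107 − 33 = 74, R_n = 259.2 kN/bolt. φR_n = 0.75 × (3×131.76 + 9×259.2) = 2046.1 kN.
Governing: min(7366.9, 2046.1) = 2046.1 kN → bearing.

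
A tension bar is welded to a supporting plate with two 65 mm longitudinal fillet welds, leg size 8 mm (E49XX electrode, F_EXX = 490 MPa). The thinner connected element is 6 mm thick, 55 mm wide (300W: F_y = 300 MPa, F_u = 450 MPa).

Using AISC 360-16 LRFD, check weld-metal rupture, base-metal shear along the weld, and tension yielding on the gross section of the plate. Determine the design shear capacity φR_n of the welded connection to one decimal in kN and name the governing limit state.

Weld metal: throat = 0.707×8 = 5.656 mm, L = 2×65 = 130 mm. φR_n = 0.75 × 0.6 × 490 × 5.656 × 130 = 162.1 kN.
Base metal shear (6 mm plate): yield φR_n = 1.0×0.6×300×6×130 = 140.4 kN; rupture φR_n = 0.75×0.6×450×6×130 = 158.0 kN; take 140.4 kN (yield).
Tension yield (gross): A_g = 55×6 = 330 mm². φR_n = 0.90 × 300 × 330 = 89.1 kN.
Governing: min(162.1, 140.4, 89.1) = 89.1 kN → gross-section yield.

89.1 kN (gross-section yield governs)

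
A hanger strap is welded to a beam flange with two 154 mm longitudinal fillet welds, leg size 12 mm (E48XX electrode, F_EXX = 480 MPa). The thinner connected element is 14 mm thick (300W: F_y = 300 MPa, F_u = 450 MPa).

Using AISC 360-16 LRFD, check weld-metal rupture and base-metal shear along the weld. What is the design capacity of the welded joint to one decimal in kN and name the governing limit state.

564.4 kN (weld metal governs)

Weld metal: throat = 0.707×12 = 8.484 mm, L = 2×154 = 308 mm. φR_n = 0.75 × 0.6 × 480 × 8.484 × 308 = 564.4 kN.
Base metal shear (14 mm plate): yield φR_n = 1.0×0.6×300×14×308 = 776.2 kN; rupture φR_n = 0.75×0.6×450×14×308 = 873.2 kN; take 776.2 kN (yield).
Governing: min(564.4, 776.2) = 564.4 kN → weld metal.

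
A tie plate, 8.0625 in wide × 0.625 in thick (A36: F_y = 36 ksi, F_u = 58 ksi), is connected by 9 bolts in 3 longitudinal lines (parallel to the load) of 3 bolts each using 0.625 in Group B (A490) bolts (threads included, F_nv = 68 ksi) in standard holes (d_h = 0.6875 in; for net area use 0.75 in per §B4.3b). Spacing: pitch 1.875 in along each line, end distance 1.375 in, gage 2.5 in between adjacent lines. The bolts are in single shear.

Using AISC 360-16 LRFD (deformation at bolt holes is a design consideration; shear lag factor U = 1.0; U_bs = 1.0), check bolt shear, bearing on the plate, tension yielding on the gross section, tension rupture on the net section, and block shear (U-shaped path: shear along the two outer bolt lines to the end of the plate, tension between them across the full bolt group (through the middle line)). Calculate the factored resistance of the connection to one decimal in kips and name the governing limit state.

140.8 kips (bolt shear governs)

Bolt shear: A_b = π(0.625)²/4 = 0.3068 in². φR_n = 0.75 × 68 × 0.3068 × 9 × 1 = 140.8 kips.
Bearing (0.625 in plate, F_u = 58 ksi): end bolts L_c = 1.375 − 0.6875/2 = 1.03125, R_n = min(1.2×1.03125×0.625×58, 2.4×0.625×0.625×58) = 44.859 kips/bolt; interior L_c = 1.875 − 0.6875 = 1.1875, R_n = 51.656 kips/bolt. φR_n = 0.75 × (3×44.859 + 6×51.656) = 333.4 kips.
Tension yield (gross): A_g = 8.0625×0.625 = 5.0391 in². φR_n = 0.90 × 36 × 5.0391 = 163.3 kips.
Tension rupture (net): A_n = (8.0625 − 3×0.75)×0.625 = 3.6328 in² (U = 1.0, A_e = A_n). φR_n = 0.75 × 58 × 3.6328 = 158.0 kips.
Block shear: shear path 2×[1.375+2×1.875] = 2×5.125 in, A_gv = 6.4063, A_nv = 2×(5.125 − 2.5×0.75)×0.625 = 4.0625 in²; tension across gage: (5 − 2×0.75)×0.625 = 2.1875 in². R_n = min(0.6×58×4.0625, 0.6×36×6.4063) + 1.0×58×2.1875 = min(141.38, 138.38) + 126.88 = 265.26 kips. φR_n = 0.75 × 265.26 = 198.9 kips.
Governing: min(140.8, 333.4, 163.3, 158.0, 198.9) = 140.8 kips → bolt shear.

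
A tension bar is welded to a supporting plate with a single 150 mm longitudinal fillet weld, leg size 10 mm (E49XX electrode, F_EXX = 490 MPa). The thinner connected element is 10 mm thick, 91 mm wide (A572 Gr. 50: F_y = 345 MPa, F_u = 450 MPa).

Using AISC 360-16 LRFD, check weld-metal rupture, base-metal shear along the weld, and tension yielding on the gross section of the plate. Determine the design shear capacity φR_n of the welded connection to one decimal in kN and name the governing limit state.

233.8 kN (weld metal governs)

Weld metal: throat = 0.707×10 = 7.07 mm, L = 150 mm. φR_n = 0.75 × 0.6 × 490 × 7.07 × 150 = 233.8 kN.
Base metal shear (10 mm plate): yield φR_n = 1.0×0.6×345×10×150 = 310.5 kN; rupture φR_n = 0.75×0.6×450×10×150 = 303.8 kN; take 303.8 kN (rupture).
Tension yield (gross): A_g = 91×10 = 910 mm². φR_n = 0.90 × 345 × 910 = 282.6 kN.
Governing: min(233.8, 303.8, 282.6) = 233.8 kN → weld metal.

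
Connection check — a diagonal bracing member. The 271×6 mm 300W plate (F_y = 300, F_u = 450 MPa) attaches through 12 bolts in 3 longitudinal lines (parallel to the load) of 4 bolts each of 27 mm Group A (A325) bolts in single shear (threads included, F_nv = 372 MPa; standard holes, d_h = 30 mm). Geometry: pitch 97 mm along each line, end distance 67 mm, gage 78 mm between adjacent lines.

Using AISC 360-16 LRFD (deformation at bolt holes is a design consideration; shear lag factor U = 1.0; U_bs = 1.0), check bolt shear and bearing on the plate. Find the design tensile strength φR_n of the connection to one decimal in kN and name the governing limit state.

Bolt shear: A_b = π(27)²/4 = 572.56 mm². φR_n = 0.75 × 372 × 572.56 × 12 × 1 = 1916.9 kN.
Bearing (6 mm plate, F_u = 450 MPa): end bolts L_c = 67 − 30/2 = 52, R_n = min(1.2×52×6×450, 2.4×27×6×450) = 168.48 kN/bolt; interior L_c = 97 − 30 = 67, R_n = 174.96 kN/bolt. φR_n = 0.75 × (3×168.48 + 9×174.96) = 1560.1 kN.
Governing: min(1916.9, 1560.1) = 1560.1 kN → bearing.

1560.1 kN (bearing governs)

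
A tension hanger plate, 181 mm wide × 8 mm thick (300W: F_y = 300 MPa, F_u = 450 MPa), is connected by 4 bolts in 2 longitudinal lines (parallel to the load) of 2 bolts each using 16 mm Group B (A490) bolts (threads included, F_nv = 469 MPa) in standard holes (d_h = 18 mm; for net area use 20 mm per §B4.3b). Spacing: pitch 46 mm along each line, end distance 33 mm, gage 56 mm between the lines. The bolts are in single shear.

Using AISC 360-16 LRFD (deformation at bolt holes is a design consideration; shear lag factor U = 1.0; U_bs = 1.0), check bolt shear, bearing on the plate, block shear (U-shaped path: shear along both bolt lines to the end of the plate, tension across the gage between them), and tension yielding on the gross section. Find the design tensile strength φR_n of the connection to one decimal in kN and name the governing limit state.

256.0 kN (block shear governs)

Bolt shear: A_b = π(16)²/4 = 201.06 mm². φR_n = 0.75 × 469 × 201.06 × 4 × 1 = 282.9 kN.
Bearing (8 mm plate, F_u = 450 MPa): end bolts L_c = 33 − 18/2 = 24, R_n = min(1.2×24×8×450, 2.4×16×8×450) = 103.68 kN/bolt; interior L_c = 46 − 18 = 28, R_n = 120.96 kN/bolt. φR_n = 0.75 × (2×103.68 + 2×120.96) = 337.0 kN.
Block shear: shear path 2×[33+1×46] = 2×79 mm, A_gv = 1264, A_nv = 2×(79 − 1.5×20)×8 = 784 mm²; tension across gage: (56 − 1×20)×8 = 288 mm². R_n = min(0.6×450×784, 0.6×300×1264) + 1.0×450×288 = min(211.68, 227.52) + 129.6 = 341.28 kN. φR_n = 0.75 × 341.28 = 256.0 kN.
Tension yield (gross): A_g = 181×8 = 1448 mm². φR_n = 0.90 × 300 × 1448 = 391.0 kN.
Governing: min(282.9, 337.0, 256.0, 391.0) = 256.0 kN → block shear.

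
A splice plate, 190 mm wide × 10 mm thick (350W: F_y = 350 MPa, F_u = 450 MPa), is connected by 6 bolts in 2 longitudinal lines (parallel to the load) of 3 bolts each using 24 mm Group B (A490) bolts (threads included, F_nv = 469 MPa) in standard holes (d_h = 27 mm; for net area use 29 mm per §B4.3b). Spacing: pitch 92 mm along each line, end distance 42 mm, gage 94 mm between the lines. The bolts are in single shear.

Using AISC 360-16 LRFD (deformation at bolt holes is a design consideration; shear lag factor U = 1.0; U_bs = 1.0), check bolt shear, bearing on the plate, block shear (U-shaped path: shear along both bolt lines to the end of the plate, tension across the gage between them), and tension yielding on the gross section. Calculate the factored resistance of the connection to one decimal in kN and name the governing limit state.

598.5 kN (gross-section yield governs)

Bolt shear: A_b = π(24)²/4 = 452.39 mm². φR_n = 0.75 × 469 × 452.39 × 6 × 1 = 954.8 kN.
Bearing (10 mm plate, F_u = 450 MPa): end bolts L_c = 42 − 27/2 = 28.5, R_n = min(1.2×28.5×10×450, 2.4×24×10×450) = 153.9 kN/bolt; interior L_c = 92 − 27 = 65, R_n = 259.2 kN/bolt. φR_n = 0.75 × (2×153.9 + 4×259.2) = 1008.5 kN.
Block shear: shear path 2×[42+2×92] = 2×226 mm, A_gv = 4520, A_nv = 2×(226 − 2.5×29)×10 = 3070 mm²; tension across gage: (94 − 1×29)×10 = 650 mm². R_n = min(0.6×450×3070, 0.6×350×4520) + 1.0×450×650 = min(828.9, 949.2) + 292.5 = 1121.4 kN. φR_n = 0.75 × 1121.4 = 841.1 kN.
Tension yield (gross): A_g = 190×10 = 1900 mm². φR_n = 0.90 × 350 × 1900 = 598.5 kN.
Governing: min(954.8, 1008.5, 841.1, 598.5) = 598.5 kN → gross-section yield.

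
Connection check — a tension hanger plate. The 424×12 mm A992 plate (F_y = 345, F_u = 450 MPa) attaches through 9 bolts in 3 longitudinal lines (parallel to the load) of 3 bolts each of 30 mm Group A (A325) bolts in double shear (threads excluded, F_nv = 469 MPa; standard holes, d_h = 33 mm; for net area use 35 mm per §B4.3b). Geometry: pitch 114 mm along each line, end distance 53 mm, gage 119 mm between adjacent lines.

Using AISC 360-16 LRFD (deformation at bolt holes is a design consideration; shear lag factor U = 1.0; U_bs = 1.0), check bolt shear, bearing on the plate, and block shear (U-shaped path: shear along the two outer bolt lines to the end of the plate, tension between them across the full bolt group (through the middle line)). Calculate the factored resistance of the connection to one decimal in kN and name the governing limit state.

1620.8 kN (block shear governs)

Bolt shear: A_b = π(30)²/4 = 706.86 mm². φR_n = 0.75 × 469 × 706.86 × 9 × 2 = 4475.5 kN.
Bearing (12 mm plate, F_u = 450 MPa): end bolts L_c = 53 − 33/2 = 36.5, R_n = min(1.2×36.5×12×450, 2.4×30×12×450) = 236.52 kN/bolt; interior L_c = 114 − 33 = 81, R_n = 388.8 kN/bolt. φR_n = 0.75 × (3×236.52 + 6×388.8) = 2281.8 kN.
Block shear: shear path 2×[53+2×114] = 2×281 mm, A_gv = 6744, A_nv = 2×(281 − 2.5×35)×12 = 4644 mm²; tension across gage: (238 − 2×35)×12 = 2016 mm². R_n = min(0.6×450×4644, 0.6×345×6744) + 1.0×450×2016 = min(1253.9, 1396) + 907.2 = 2161.1 kN. φR_n = 0.75 × 2161.1 = 1620.8 kN.
Governing: min(4475.5, 2281.8, 1620.8) = 1620.8 kN → block shear.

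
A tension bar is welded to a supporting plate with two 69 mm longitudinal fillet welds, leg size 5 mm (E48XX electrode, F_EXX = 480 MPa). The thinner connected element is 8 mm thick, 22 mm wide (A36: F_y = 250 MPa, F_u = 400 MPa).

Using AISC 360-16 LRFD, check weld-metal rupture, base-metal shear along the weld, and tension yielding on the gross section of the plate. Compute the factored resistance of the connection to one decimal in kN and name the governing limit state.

Weld metal: throat = 0.707×5 = 3.535 mm, L = 2×69 = 138 mm. φR_n = 0.75 × 0.6 × 480 × 3.535 × 138 = 105.4 kN.
Base metal shear (8 mm plate): yield φR_n = 1.0×0.6×250×8×138 = 165.6 kN; rupture φR_n = 0.75×0.6×400×8×138 = 198.7 kN; take 165.6 kN (yield).
Tension yield (gross): A_g = 22×8 = 176 mm². φR_n = 0.90 × 250 × 176 = 39.6 kN.
Governing: min(105.4, 165.6, 39.6) = 39.6 kN → gross-section yield.

39.6 kN (gross-section yield governs)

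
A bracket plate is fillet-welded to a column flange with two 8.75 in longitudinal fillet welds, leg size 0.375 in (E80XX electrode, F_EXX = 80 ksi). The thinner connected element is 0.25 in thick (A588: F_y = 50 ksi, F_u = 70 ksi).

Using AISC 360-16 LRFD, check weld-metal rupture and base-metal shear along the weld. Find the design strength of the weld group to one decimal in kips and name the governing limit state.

131.3 kips (base-metal shear governs)

Weld metal: throat = 0.707×0.375 = 0.26513 in, L = 2×8.75 = 17.5 in. φR_n = 0.75 × 0.6 × 80 × 0.26513 × 17.5 = 167.0 kips.
Base metal shear (0.25 in plate): yield φR_n = 1.0×0.6×50×0.25×17.5 = 131.3 kips; rupture φR_n = 0.75×0.6×70×0.25×17.5 = 137.8 kips; take 131.3 kips (yield).
Governing: min(167.0, 131.3) = 131.3 kips → base-metal shear.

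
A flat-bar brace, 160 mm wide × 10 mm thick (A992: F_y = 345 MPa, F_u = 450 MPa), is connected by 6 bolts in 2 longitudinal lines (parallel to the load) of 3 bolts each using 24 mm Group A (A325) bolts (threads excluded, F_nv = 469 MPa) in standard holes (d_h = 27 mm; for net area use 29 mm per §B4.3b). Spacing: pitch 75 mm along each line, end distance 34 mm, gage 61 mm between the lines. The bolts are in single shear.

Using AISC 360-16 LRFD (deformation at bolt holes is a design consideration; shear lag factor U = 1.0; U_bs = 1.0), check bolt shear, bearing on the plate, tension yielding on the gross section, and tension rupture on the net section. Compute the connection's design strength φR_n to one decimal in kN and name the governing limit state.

Bolt shear: A_b = π(24)²/4 = 452.39 mm². φR_n = 0.75 × 469 × 452.39 × 6 × 1 = 954.8 kN.
Bearing (10 mm plate, F_u = 450 MPa): end bolts L_c = 34 − 27/2 = 20.5, R_n = min(1.2×20.5×10×450, 2.4×24×10×450) = 110.7 kN/bolt; interior L_c = 75 − 27 = 48, R_n = 259.2 kN/bolt. φR_n = 0.75 × (2×110.7 + 4×259.2) = 943.7 kN.
Tension yield (gross): A_g = 160×10 = 1600 mm². φR_n = 0.90 × 345 × 1600 = 496.8 kN.
Tension rupture (net): A_n = (160 − 2×29)×10 = 1020 mm² (U = 1.0, A_e = A_n). φR_n = 0.75 × 450 × 1020 = 344.3 kN.
Governing: min(954.8, 943.7, 496.8, 344.3) = 344.3 kN → net-section rupture.

344.3 kN (net-section rupture governs)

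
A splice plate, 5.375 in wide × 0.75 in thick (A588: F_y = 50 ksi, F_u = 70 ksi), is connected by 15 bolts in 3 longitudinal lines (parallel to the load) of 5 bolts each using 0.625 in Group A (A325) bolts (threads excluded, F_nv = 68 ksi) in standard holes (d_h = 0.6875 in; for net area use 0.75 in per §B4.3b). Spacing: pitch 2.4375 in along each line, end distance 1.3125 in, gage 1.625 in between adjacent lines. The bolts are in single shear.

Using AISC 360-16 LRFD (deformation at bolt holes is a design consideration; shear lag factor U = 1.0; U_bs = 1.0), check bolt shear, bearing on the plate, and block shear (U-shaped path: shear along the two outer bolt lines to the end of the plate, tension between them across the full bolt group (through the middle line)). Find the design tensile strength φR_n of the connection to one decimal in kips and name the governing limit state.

234.7 kips (bolt shear governs)

Bolt shear: A_b = π(0.625)²/4 = 0.3068 in². φR_n = 0.75 × 68 × 0.3068 × 15 × 1 = 234.7 kips.
Bearing (0.75 in plate, F_u = 70 ksi): end bolts L_c = 1.3125 − 0.6875/2 = 0.96875, R_n = min(1.2×0.96875×0.75×70, 2.4×0.625×0.75×70) = 61.031 kips/bolt; interior L_c = 2.4375 − 0.6875 = 1.75, R_n = 78.75 kips/bolt. φR_n = 0.75 × (3×61.031 + 12×78.75) = 846.1 kips.
Block shear: shear path 2×[1.3125+4×2.4375] = 2×11.0625 in, A_gv = 16.594, A_nv = 2×(11.0625 − 4.5×0.75)×0.75 = 11.531 in²; tension across gage: (3.25 − 2×0.75)×0.75 = 1.3125 in². R_n = min(0.6×70×11.531, 0.6×50×16.594) + 1.0×70×1.3125 = min(484.3, 497.82) + 91.875 = 576.18 kips. φR_n = 0.75 × 576.18 = 432.1 kips.
Governing: min(234.7, 846.1, 432.1) = 234.7 kips → bolt shear.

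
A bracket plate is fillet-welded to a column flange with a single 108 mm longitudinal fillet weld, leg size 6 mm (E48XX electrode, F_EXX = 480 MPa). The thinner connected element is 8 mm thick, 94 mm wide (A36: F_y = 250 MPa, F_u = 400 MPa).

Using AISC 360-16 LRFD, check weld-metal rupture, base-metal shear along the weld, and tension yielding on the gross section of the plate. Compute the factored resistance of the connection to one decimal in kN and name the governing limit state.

99.0 kN (weld metal governs)

Weld metal: throat = 0.707×6 = 4.242 mm, L = 108 mm. φR_n = 0.75 × 0.6 × 480 × 4.242 × 108 = 99.0 kN.
Base metal shear (8 mm plate): yield φR_n = 1.0×0.6×250×8×108 = 129.6 kN; rupture φR_n = 0.75×0.6×400×8×108 = 155.5 kN; take 129.6 kN (yield).
Tension yield (gross): A_g = 94×8 = 752 mm². φR_n = 0.90 × 250 × 752 = 169.2 kN.
Governing: min(99.0, 129.6, 169.2) = 99.0 kN → weld metal.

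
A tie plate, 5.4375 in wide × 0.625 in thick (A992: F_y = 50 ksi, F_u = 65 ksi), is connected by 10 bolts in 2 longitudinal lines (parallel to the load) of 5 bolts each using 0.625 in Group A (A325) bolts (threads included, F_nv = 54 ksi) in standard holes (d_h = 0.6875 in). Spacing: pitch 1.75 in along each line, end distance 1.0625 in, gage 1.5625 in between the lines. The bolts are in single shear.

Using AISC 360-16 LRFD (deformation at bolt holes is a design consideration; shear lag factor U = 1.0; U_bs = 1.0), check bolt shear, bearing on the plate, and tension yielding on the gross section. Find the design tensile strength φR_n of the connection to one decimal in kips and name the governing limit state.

Bolt shear: A_b = π(0.625)²/4 = 0.3068 in². φR_n = 0.75 × 54 × 0.3068 × 10 × 1 = 124.3 kips.
Bearing (0.625 in plate, F_u = 65 ksi): end bolts L_c = 1.0625 − 0.6875/2 = 0.71875, R_n = min(1.2×0.71875×0.625×65, 2.4×0.625×0.625×65) = 35.039 kips/bolt; interior L_c = 1.75 − 0.6875 = 1.0625, R_n = 51.797 kips/bolt. φR_n = 0.75 × (2×35.039 + 8×51.797) = 363.3 kips.
Tension yield (gross): A_g = 5.4375×0.625 = 3.3984 in². φR_n = 0.90 × 50 × 3.3984 = 152.9 kips.
Governing: min(124.3, 363.3, 152.9) = 124.3 kips → bolt shear.

124.3 kips (bolt shear governs)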